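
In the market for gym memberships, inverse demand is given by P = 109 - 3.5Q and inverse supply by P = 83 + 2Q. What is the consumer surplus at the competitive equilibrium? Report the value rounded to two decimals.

39.11

Equilibrium: 109 - 3.5Q = 83 + 2Q, so Q* = 4.7273 and P* = 92.4545.
The demand choke price is 109, so CS = (1/2)(Q*)(109 - P*) = (1/2)(4.7273)(16.5455) = 39.1074.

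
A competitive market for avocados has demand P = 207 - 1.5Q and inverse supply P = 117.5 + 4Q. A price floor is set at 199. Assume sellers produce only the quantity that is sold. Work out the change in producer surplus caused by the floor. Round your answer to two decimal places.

-151.83

Without the control, 207 - 1.5Q = 117.5 + 4Q so Q* = 16.2727 and P* = 182.5909.
At P = 199, buyers demand (207 - 199)/1.5 = 5.3333 while sellers would supply more, so the quantity traded is 5.3333 at price 199.
PS goes from (1/2)(16.2727)(65.0909) = 529.6033 to 377.7778 (computed as (199 - 117.5)(5.3333) - (1/2)(4)(5.3333)^2), a change of -151.8255.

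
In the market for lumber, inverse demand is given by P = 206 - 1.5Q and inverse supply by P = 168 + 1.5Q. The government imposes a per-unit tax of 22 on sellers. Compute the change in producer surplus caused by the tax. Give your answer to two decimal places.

-99.00

Pre-tax equilibrium: 206 - 1.5Q = 168 + 1.5Q gives Q* = 12.6667, P* = 187.
With the tax, sellers need 22 more per unit: 206 - 1.5Q = 168 + 1.5Q + 22, so Q_t = 5.3333. Buyers pay P_b = 198; sellers receive P_s = P_b - 22 = 176.
Producers lose the trapezoid between P_s and P* out to Q_t plus the triangle from Q_t to Q*: change in PS = 21.3333 - 120.3333 = -99.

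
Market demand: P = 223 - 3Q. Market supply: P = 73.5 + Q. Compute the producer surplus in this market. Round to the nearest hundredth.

Setting demand equal to supply, 149.5 = 4Q, so Q* = 37.375 and P* = 110.875.
PS is the area between P* and the supply curve from 0 to Q*: (1/2)(37.375)(37.375) = 698.4453.

698.45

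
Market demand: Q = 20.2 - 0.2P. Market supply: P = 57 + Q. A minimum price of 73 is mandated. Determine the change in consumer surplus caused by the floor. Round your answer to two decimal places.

Rewriting demand in inverse form: P = 101 - 5Q.
Without the control, 101 - 5Q = 57 + Q so Q* = 7.3333 and P* = 64.3333.
At P = 73, buyers demand (101 - 73)/5 = 5.6 while sellers would supply more, so the quantity traded is 5.6 at price 73.
CS goes from (1/2)(7.3333)(36.6667) = 134.4444 to 78.4 (computed as (101 - 73)(5.6) - (1/2)(5)(5.6)^2), a change of -56.0444.

-56.04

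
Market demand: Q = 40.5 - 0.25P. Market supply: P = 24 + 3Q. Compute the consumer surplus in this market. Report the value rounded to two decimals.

Rewriting demand in inverse form: P = 162 - 4Q.
Set 162 - 4Q = 24 + 3Q, which gives 138 = 7Q, so Q* = 19.7143 and P* = 162 - 4(19.7143) = 83.1429.
The demand choke price is 162, so CS = (1/2)(Q*)(162 - P*) = (1/2)(19.7143)(78.8571) = 777.3061.

777.31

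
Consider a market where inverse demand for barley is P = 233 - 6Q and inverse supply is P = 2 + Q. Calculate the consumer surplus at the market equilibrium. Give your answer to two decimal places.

Setting demand equal to supply, 231 = 7Q, so Q* = 33 and P* = 35.
The demand choke price is 233, so CS = (1/2)(Q*)(233 - P*) = (1/2)(33)(198) = 3267.

3267.00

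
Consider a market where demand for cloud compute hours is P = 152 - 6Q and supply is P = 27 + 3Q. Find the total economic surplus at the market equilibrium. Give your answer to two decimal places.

Set 152 - 6Q = 27 + 3Q, which gives 125 = 9Q, so Q* = 13.8889 and P* = 152 - 6(13.8889) = 68.6667.
CS = (1/2)(13.8889)(83.3333) = 578.7037 and PS = (1/2)(13.8889)(41.6667) = 289.3519, so total surplus = 868.0556.

868.06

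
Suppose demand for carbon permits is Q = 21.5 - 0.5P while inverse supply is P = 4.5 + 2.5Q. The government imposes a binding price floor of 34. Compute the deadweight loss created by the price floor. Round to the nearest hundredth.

Rewriting demand in inverse form: P = 43 - 2Q.
Free-market equilibrium: 43 - 2Q = 4.5 + 2.5Q gives Q* = 8.5556, P* = 25.8889.
At the floor price 34, quantity demanded is (43 - 34)/2 = 4.5; demand is the short side, so Q = 4.5 trades at P = 34.
The lost-trades triangle has base Q* - 4.5 = 4.0556 and height equal to the gap between the curves at Q = 4.5, which is 34 - 15.75 = 18.25. DWL = (1/2)(4.0556)(18.25) = 37.0069.

37.01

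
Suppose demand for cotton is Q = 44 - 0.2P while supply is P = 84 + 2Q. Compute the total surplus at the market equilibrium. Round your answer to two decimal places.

1321.14

Rewriting demand in inverse form: P = 220 - 5Q.
Equilibrium: 220 - 5Q = 84 + 2Q, so Q* = 19.4286 and P* = 122.8571.
CS = (1/2)(19.4286)(97.1429) = 943.6735 and PS = (1/2)(19.4286)(38.8571) = 377.4694, so total surplus = 1321.1429.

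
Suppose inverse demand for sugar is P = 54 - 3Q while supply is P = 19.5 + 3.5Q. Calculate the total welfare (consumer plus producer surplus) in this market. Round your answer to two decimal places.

Setting demand equal to supply, 34.5 = 6.5Q, so Q* = 5.3077 and P* = 38.0769.
CS = (1/2)(5.3077)(15.9231) = 42.2574 and PS = (1/2)(5.3077)(18.5769) = 49.3003, so total surplus = 91.5577.

91.56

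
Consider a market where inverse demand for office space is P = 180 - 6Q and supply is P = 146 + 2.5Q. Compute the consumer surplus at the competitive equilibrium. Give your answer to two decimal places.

48.00

Equilibrium: 180 - 6Q = 146 + 2.5Q, so Q* = 4 and P* = 156.
CS is the area between the demand curve and P* from 0 to Q*: (1/2)(4)(24) = 48.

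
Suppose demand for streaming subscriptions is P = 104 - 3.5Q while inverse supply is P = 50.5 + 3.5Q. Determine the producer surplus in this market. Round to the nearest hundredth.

Equilibrium: 104 - 3.5Q = 50.5 + 3.5Q, so Q* = 7.6429 and P* = 77.25.
The supply curve's price intercept is 50.5, so PS = (1/2)(Q*)(P* - 50.5) = (1/2)(7.6429)(26.75) = 102.2232.

102.22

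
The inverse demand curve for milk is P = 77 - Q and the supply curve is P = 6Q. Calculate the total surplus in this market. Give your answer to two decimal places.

423.50

Equilibrium: 77 - Q = 6Q, so Q* = 11 and P* = 66.
Total surplus is the full triangle between the curves from 0 to Q*: (1/2)(11)(77 - 0) = 423.5.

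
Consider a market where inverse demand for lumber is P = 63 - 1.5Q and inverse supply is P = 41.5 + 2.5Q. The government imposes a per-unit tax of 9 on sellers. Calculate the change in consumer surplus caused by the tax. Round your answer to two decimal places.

Without the tax, 63 - 1.5Q = 41.5 + 2.5Q so Q* = 5.375 and P* = 54.9375.
With the tax, sellers need 9 more per unit: 63 - 1.5Q = 41.5 + 2.5Q + 9, so Q_t = 3.125. Buyers pay P_b = 58.3125; sellers receive P_s = P_b - 9 = 49.3125.
Consumers lose the trapezoid between P* and P_b out to Q_t plus the triangle from Q_t to Q*: change in CS = 7.3242 - 21.668 = -14.3438.

-14.34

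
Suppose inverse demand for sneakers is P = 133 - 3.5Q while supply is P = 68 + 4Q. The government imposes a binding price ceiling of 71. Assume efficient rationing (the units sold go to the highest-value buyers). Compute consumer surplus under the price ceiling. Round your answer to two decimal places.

Without the control, 133 - 3.5Q = 68 + 4Q so Q* = 8.6667 and P* = 102.6667.
At P = 71, sellers supply (71 - 68)/4 = 0.75 while buyers want more, so the quantity traded is 0.75 at price 71.
The demand price at Q = 0.75 is 130.375. CS is the trapezoid between demand and 71 over [0, 0.75]: (1/2)[(133 - 71) + (130.375 - 71)](0.75) = 45.5156.

45.52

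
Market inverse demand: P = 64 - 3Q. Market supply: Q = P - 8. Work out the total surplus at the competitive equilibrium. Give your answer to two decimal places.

Rewriting supply in inverse form: P = 8 + Q.
Set 64 - 3Q = 8 + Q, which gives 56 = 4Q, so Q* = 14 and P* = 64 - 3(14) = 22.
Total surplus is the full triangle between the curves from 0 to Q*: (1/2)(14)(64 - 8) = 392.

392.00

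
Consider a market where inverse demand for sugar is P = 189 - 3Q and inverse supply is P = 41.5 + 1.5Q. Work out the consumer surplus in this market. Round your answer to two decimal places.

1611.57

Equilibrium: 189 - 3Q = 41.5 + 1.5Q, so Q* = 32.7778 and P* = 90.6667.
The demand choke price is 189, so CS = (1/2)(Q*)(189 - P*) = (1/2)(32.7778)(98.3333) = 1611.5741.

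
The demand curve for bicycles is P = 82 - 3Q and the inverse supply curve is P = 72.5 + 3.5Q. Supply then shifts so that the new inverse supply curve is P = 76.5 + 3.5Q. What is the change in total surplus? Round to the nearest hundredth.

Initial equilibrium: Q_0 = 1.4615, P_0 = 77.6154; CS_0 = (1/2)(1.4615)(4.3846) = 3.2041, PS_0 = (1/2)(1.4615)(5.1154) = 3.7382.
New equilibrium: 82 - 3Q = 76.5 + 3.5Q gives Q_1 = 0.8462, P_1 = 79.4615; CS_1 = 1.074, PS_1 = 1.253.
Change in total surplus = (1.074 + 1.253) - (3.2041 + 3.7382) = -4.6154.

-4.62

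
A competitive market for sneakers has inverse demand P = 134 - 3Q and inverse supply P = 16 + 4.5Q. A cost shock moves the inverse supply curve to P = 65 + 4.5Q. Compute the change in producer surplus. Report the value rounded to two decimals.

Initial equilibrium: Q_0 = 15.7333, P_0 = 86.8; CS_0 = (1/2)(15.7333)(47.2) = 371.3067, PS_0 = (1/2)(15.7333)(70.8) = 556.96.
New equilibrium: 134 - 3Q = 65 + 4.5Q gives Q_1 = 9.2, P_1 = 106.4; CS_1 = 126.96, PS_1 = 190.44.
Change in producer surplus = 190.44 - 556.96 = -366.52.

-366.52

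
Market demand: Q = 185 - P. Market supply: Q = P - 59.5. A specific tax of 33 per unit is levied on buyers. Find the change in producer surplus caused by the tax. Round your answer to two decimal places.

Rewriting demand in inverse form: P = 185 - Q.
Rewriting supply in inverse form: P = 59.5 + Q.
Pre-tax equilibrium: 185 - Q = 59.5 + Q gives Q* = 62.75, P* = 122.25.
A tax on buyers shifts demand down by 33: (185 - 33) - Q = 59.5 + Q, so Q_t = 46.25. Buyers pay P_b = 138.75; sellers receive P_s = P_b - 33 = 105.75.
Producers lose the trapezoid between P_s and P* out to Q_t plus the triangle from Q_t to Q*: change in PS = 1069.5312 - 1968.7812 = -899.25.

-899.25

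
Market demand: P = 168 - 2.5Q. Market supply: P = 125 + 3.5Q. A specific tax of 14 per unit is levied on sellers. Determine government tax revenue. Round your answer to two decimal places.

67.67

Pre-tax equilibrium: 168 - 2.5Q = 125 + 3.5Q gives Q* = 7.1667, P* = 150.0833.
A tax on sellers shifts supply up by 14: 168 - 2.5Q = 125 + 3.5Q + 14, so Q_t = 4.8333. Buyers pay P_b = 155.9167; sellers receive P_s = P_b - 14 = 141.9167.
Revenue is the tax times quantity traded: 14 x 4.8333 = 67.6667.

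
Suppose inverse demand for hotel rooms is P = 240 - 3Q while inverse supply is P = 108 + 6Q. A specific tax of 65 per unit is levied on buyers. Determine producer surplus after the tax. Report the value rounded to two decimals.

166.26

Without the tax, 240 - 3Q = 108 + 6Q so Q* = 14.6667 and P* = 196.
A tax on buyers shifts demand down by 65: (240 - 65) - 3Q = 108 + 6Q, so Q_t = 7.4444. Buyers pay P_b = 217.6667; sellers receive P_s = P_b - 65 = 152.6667.
Producer surplus is the triangle above supply below P_s: (1/2)(7.4444)(152.6667 - 108) = 166.2593.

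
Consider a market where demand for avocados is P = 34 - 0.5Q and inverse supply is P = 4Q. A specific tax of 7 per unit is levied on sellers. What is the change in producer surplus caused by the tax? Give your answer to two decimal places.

-42.17

Pre-tax equilibrium: 34 - 0.5Q = 4Q gives Q* = 7.5556, P* = 30.2222.
With the tax, sellers need 7 more per unit: 34 - 0.5Q = 4Q + 7, so Q_t = 6. Buyers pay P_b = 31; sellers receive P_s = P_b - 7 = 24.
PS falls from (1/2)(7.5556)(30.2222) = 114.1728 to (1/2)(6)(24) = 72, a change of -42.1728.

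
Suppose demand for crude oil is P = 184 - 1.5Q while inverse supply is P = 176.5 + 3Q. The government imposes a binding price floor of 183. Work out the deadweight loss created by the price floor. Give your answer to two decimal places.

Without the control, 184 - 1.5Q = 176.5 + 3Q so Q* = 1.6667 and P* = 181.5.
At P = 183, buyers demand (184 - 183)/1.5 = 0.6667 while sellers would supply more, so the quantity traded is 0.6667 at price 183.
The lost-trades triangle has base Q* - 0.6667 = 1 and height equal to the gap between the curves at Q = 0.6667, which is 183 - 178.5 = 4.5. DWL = (1/2)(1)(4.5) = 2.25.

2.25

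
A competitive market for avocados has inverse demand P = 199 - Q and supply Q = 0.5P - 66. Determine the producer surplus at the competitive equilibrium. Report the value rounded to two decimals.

Rewriting supply in inverse form: P = 132 + 2Q.
Setting demand equal to supply, 67 = 3Q, so Q* = 22.3333 and P* = 176.6667.
The supply curve's price intercept is 132, so PS = (1/2)(Q*)(P* - 132) = (1/2)(22.3333)(44.6667) = 498.7778.

498.78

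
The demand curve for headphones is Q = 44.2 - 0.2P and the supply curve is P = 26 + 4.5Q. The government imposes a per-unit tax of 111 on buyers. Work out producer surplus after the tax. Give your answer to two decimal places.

Rewriting demand in inverse form: P = 221 - 5Q.
Without the tax, 221 - 5Q = 26 + 4.5Q so Q* = 20.5263 and P* = 118.3684.
A tax on buyers shifts demand down by 111: (221 - 111) - 5Q = 26 + 4.5Q, so Q_t = 8.8421. Buyers pay P_b = 176.7895; sellers receive P_s = P_b - 111 = 65.7895.
PS = (1/2)(Q_t)(P_s - 26) = (1/2)(8.8421)(39.7895) = 175.9114.

175.91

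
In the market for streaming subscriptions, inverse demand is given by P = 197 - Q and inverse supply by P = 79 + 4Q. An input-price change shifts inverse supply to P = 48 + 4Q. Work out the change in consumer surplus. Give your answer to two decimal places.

165.54

Initial equilibrium: Q_0 = 23.6, P_0 = 173.4; CS_0 = (1/2)(23.6)(23.6) = 278.48, PS_0 = (1/2)(23.6)(94.4) = 1113.92.
New equilibrium: 197 - Q = 48 + 4Q gives Q_1 = 29.8, P_1 = 167.2; CS_1 = 444.02, PS_1 = 1776.08.
Change in consumer surplus = 444.02 - 278.48 = 165.54.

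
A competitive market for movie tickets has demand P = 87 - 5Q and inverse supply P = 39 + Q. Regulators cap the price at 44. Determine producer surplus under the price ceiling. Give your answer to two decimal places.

12.50

Free-market equilibrium: 87 - 5Q = 39 + Q gives Q* = 8, P* = 47.
At P = 44, sellers supply (44 - 39)/1 = 5 while buyers want more, so the quantity traded is 5 at price 44.
PS is the triangle above supply below 44: (1/2)(5)(44 - 39) = 12.5.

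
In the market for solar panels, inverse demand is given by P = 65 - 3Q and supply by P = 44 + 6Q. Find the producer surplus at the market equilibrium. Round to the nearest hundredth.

Setting demand equal to supply, 21 = 9Q, so Q* = 2.3333 and P* = 58.
PS is the area between P* and the supply curve from 0 to Q*: (1/2)(2.3333)(14) = 16.3333.

16.33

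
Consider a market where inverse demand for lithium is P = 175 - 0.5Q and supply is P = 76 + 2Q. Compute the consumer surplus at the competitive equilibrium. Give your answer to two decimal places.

392.04

Setting demand equal to supply, 99 = 2.5Q, so Q* = 39.6 and P* = 155.2.
The demand choke price is 175, so CS = (1/2)(Q*)(175 - P*) = (1/2)(39.6)(19.8) = 392.04.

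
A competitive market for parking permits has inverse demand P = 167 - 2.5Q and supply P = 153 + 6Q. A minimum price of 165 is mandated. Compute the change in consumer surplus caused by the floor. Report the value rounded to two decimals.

-2.59

Without the control, 167 - 2.5Q = 153 + 6Q so Q* = 1.6471 and P* = 162.8824.
At the floor price 165, quantity demanded is (167 - 165)/2.5 = 0.8; demand is the short side, so Q = 0.8 trades at P = 165.
CS goes from (1/2)(1.6471)(4.1176) = 3.391 to 0.8 (computed as (167 - 165)(0.8) - (1/2)(2.5)(0.8)^2), a change of -2.591.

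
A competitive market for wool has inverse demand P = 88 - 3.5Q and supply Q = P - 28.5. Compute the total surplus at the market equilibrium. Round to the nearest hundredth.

Rewriting supply in inverse form: P = 28.5 + Q.
Equilibrium: 88 - 3.5Q = 28.5 + Q, so Q* = 13.2222 and P* = 41.7222.
CS = (1/2)(13.2222)(46.2778) = 305.9475 and PS = (1/2)(13.2222)(13.2222) = 87.4136, so total surplus = 393.3611.

393.36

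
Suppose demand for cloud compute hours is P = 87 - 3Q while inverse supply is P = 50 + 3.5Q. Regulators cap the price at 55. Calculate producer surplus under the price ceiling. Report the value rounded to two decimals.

Without the control, 87 - 3Q = 50 + 3.5Q so Q* = 5.6923 and P* = 69.9231.
At P = 55, sellers supply (55 - 50)/3.5 = 1.4286 while buyers want more, so the quantity traded is 1.4286 at price 55.
PS is the triangle above supply below 55: (1/2)(1.4286)(55 - 50) = 3.5714.

3.57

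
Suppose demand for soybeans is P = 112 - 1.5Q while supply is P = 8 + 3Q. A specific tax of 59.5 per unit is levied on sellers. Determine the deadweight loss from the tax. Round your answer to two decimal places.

393.36

Pre-tax equilibrium: 112 - 1.5Q = 8 + 3Q gives Q* = 23.1111, P* = 77.3333.
With the tax, sellers need 59.5 more per unit: 112 - 1.5Q = 8 + 3Q + 59.5, so Q_t = 9.8889. Buyers pay P_b = 97.1667; sellers receive P_s = P_b - 59.5 = 37.6667.
The welfare triangle lost has base Q* - Q_t = 13.2222 and height t = 59.5, so DWL = (1/2)(13.2222)(59.5) = 393.3611.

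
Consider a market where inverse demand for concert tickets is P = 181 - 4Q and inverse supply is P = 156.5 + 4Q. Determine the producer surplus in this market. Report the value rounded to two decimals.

Setting demand equal to supply, 24.5 = 8Q, so Q* = 3.0625 and P* = 168.75.
The supply curve's price intercept is 156.5, so PS = (1/2)(Q*)(P* - 156.5) = (1/2)(3.0625)(12.25) = 18.7578.

18.76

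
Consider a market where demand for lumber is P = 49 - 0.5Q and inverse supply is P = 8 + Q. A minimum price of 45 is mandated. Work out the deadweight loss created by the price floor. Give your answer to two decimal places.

Without the control, 49 - 0.5Q = 8 + Q so Q* = 27.3333 and P* = 35.3333.
At the floor price 45, quantity demanded is (49 - 45)/0.5 = 8; demand is the short side, so Q = 8 trades at P = 45.
At Q = 8 the demand price is 45 and the supply price is 16. Deadweight loss is the triangle between the curves from 8 to 27.3333: (1/2)(45 - 16)(27.3333 - 8) = 280.3333.

280.33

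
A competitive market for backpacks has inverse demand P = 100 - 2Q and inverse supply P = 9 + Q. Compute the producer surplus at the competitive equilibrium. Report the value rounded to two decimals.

Set 100 - 2Q = 9 + Q, which gives 91 = 3Q, so Q* = 30.3333 and P* = 100 - 2(30.3333) = 39.3333.
PS is the area between P* and the supply curve from 0 to Q*: (1/2)(30.3333)(30.3333) = 460.0556.

460.06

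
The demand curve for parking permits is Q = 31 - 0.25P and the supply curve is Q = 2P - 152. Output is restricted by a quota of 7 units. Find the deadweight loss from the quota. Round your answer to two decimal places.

30.25

Rewriting demand in inverse form: P = 124 - 4Q.
Rewriting supply in inverse form: P = 76 + 0.5Q.
Without the quota, 124 - 4Q = 76 + 0.5Q gives Q* = 10.6667.
At Q = 7 the demand price is 124 - 4(7) = 96 and the supply price is 76 + 0.5(7) = 79.5.
DWL = (1/2)(gap between curves at 7) x (Q* - 7) = (1/2)(16.5)(3.6667) = 30.25.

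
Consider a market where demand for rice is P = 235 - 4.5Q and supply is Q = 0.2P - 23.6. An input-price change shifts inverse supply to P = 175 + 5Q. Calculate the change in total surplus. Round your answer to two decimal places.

-531.00

Rewriting supply in inverse form: P = 118 + 5Q.
Initial equilibrium: Q_0 = 12.3158, P_0 = 179.5789; CS_0 = (1/2)(12.3158)(55.4211) = 341.277, PS_0 = (1/2)(12.3158)(61.5789) = 379.1967.
New equilibrium: 235 - 4.5Q = 175 + 5Q gives Q_1 = 6.3158, P_1 = 206.5789; CS_1 = 89.7507, PS_1 = 99.723.
Change in total surplus = (89.7507 + 99.723) - (341.277 + 379.1967) = -531.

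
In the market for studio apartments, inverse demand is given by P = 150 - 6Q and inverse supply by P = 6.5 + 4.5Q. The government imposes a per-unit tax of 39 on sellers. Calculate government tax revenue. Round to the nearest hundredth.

388.14

Without the tax, 150 - 6Q = 6.5 + 4.5Q so Q* = 13.6667 and P* = 68.
A tax on sellers shifts supply up by 39: 150 - 6Q = 6.5 + 4.5Q + 39, so Q_t = 9.9524. Buyers pay P_b = 90.2857; sellers receive P_s = P_b - 39 = 51.2857.
Tax revenue = t x Q_t = 39 x 9.9524 = 388.1429.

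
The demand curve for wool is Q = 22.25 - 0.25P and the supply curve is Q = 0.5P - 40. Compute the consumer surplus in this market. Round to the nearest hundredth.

Rewriting demand in inverse form: P = 89 - 4Q.
Rewriting supply in inverse form: P = 80 + 2Q.
Set 89 - 4Q = 80 + 2Q, which gives 9 = 6Q, so Q* = 1.5 and P* = 89 - 4(1.5) = 83.
Consumer surplus is the triangle under demand above P*: (1/2)(1.5)(89 - 83) = (1/2)(1.5)(6) = 4.5.

4.50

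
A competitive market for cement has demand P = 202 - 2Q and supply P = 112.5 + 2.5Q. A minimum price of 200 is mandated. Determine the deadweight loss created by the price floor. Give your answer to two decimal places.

802.78

Without the control, 202 - 2Q = 112.5 + 2.5Q so Q* = 19.8889 and P* = 162.2222.
At P = 200, buyers demand (202 - 200)/2 = 1 while sellers would supply more, so the quantity traded is 1 at price 200.
The lost-trades triangle has base Q* - 1 = 18.8889 and height equal to the gap between the curves at Q = 1, which is 200 - 115 = 85. DWL = (1/2)(18.8889)(85) = 802.7778.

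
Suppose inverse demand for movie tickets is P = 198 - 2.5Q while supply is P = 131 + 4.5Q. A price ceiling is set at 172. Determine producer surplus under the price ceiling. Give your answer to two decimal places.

186.78

Free-market equilibrium: 198 - 2.5Q = 131 + 4.5Q gives Q* = 9.5714, P* = 174.0714.
At P = 172, sellers supply (172 - 131)/4.5 = 9.1111 while buyers want more, so the quantity traded is 9.1111 at price 172.
PS is the triangle above supply below 172: (1/2)(9.1111)(172 - 131) = 186.7778.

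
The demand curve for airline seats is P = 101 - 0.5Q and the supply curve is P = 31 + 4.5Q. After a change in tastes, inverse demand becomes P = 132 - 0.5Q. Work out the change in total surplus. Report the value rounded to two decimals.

530.10

Initial equilibrium: Q_0 = 14, P_0 = 94; CS_0 = (1/2)(14)(7) = 49, PS_0 = (1/2)(14)(63) = 441.
New equilibrium: 132 - 0.5Q = 31 + 4.5Q gives Q_1 = 20.2, P_1 = 121.9; CS_1 = 102.01, PS_1 = 918.09.
Change in total surplus = (102.01 + 918.09) - (49 + 441) = 530.1.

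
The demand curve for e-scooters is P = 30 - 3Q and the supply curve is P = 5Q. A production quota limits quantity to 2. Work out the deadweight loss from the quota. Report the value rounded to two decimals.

12.25

Unrestricted equilibrium: Q* = (30 - 0)/(3 + 5) = 3.75.
At Q = 2 the demand price is 30 - 3(2) = 24 and the supply price is 0 + 5(2) = 10.
Deadweight loss is the triangle between the curves from 2 to 3.75: (1/2)(24 - 10)(3.75 - 2) = 12.25.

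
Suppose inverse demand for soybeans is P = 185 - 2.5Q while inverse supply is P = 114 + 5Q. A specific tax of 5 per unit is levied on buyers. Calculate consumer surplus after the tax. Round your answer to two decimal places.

Pre-tax equilibrium: 185 - 2.5Q = 114 + 5Q gives Q* = 9.4667, P* = 161.3333.
With the tax, buyers' net willingness to pay falls by 5: (185 - 5) - 2.5Q = 114 + 5Q, so Q_t = 8.8. Buyers pay P_b = 163; sellers receive P_s = P_b - 5 = 158.
Consumer surplus is the triangle under demand above P_b: (1/2)(8.8)(185 - 163) = 96.8.

96.80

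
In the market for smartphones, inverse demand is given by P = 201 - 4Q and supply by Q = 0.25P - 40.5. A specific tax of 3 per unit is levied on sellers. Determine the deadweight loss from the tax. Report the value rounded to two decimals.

Rewriting supply in inverse form: P = 162 + 4Q.
Without the tax, 201 - 4Q = 162 + 4Q so Q* = 4.875 and P* = 181.5.
With the tax, sellers need 3 more per unit: 201 - 4Q = 162 + 4Q + 3, so Q_t = 4.5. Buyers pay P_b = 183; sellers receive P_s = P_b - 3 = 180.
Deadweight loss is the triangle between the curves from Q_t to Q*: (1/2)(4.875 - 4.5)(3) = 0.5625.

0.56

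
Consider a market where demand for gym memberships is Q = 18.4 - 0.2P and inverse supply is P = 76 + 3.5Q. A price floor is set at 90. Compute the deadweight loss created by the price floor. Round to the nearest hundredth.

9.34

Rewriting demand in inverse form: P = 92 - 5Q.
Free-market equilibrium: 92 - 5Q = 76 + 3.5Q gives Q* = 1.8824, P* = 82.5882.
At P = 90, buyers demand (92 - 90)/5 = 0.4 while sellers would supply more, so the quantity traded is 0.4 at price 90.
The lost-trades triangle has base Q* - 0.4 = 1.4824 and height equal to the gap between the curves at Q = 0.4, which is 90 - 77.4 = 12.6. DWL = (1/2)(1.4824)(12.6) = 9.3388.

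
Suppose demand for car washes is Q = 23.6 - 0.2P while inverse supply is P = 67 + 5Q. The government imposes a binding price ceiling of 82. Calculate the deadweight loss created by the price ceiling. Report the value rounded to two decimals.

Rewriting demand in inverse form: P = 118 - 5Q.
Free-market equilibrium: 118 - 5Q = 67 + 5Q gives Q* = 5.1, P* = 92.5.
At the ceiling price 82, quantity supplied is (82 - 67)/5 = 3; supply is the short side, so Q = 3 trades at P = 82.
At Q = 3 the demand price is 103 and the supply price is 82. Deadweight loss is the triangle between the curves from 3 to 5.1: (1/2)(103 - 82)(5.1 - 3) = 22.05.

22.05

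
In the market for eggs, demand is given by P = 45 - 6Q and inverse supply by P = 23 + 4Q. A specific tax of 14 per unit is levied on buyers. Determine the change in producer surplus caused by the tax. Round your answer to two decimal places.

-8.40

Pre-tax equilibrium: 45 - 6Q = 23 + 4Q gives Q* = 2.2, P* = 31.8.
A tax on buyers shifts demand down by 14: (45 - 14) - 6Q = 23 + 4Q, so Q_t = 0.8. Buyers pay P_b = 40.2; sellers receive P_s = P_b - 14 = 26.2.
PS falls from (1/2)(2.2)(8.8) = 9.68 to (1/2)(0.8)(3.2) = 1.28, a change of -8.4.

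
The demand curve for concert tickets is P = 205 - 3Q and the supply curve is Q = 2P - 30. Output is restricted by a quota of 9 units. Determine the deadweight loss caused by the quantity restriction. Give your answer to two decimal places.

Rewriting supply in inverse form: P = 15 + 0.5Q.
Unrestricted equilibrium: Q* = (205 - 15)/(3 + 0.5) = 54.2857.
At Q = 9 the demand price is 205 - 3(9) = 178 and the supply price is 15 + 0.5(9) = 19.5.
DWL = (1/2)(gap between curves at 9) x (Q* - 9) = (1/2)(158.5)(45.2857) = 3588.8929.

3588.89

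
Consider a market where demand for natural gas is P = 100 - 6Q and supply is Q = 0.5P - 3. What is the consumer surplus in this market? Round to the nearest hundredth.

Rewriting supply in inverse form: P = 6 + 2Q.
Equilibrium: 100 - 6Q = 6 + 2Q, so Q* = 11.75 and P* = 29.5.
CS is the area between the demand curve and P* from 0 to Q*: (1/2)(11.75)(70.5) = 414.1875.

414.19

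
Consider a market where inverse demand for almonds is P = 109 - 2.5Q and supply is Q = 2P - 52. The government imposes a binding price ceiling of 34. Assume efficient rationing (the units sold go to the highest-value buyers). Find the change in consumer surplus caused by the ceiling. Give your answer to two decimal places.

Rewriting supply in inverse form: P = 26 + 0.5Q.
Free-market equilibrium: 109 - 2.5Q = 26 + 0.5Q gives Q* = 27.6667, P* = 39.8333.
At P = 34, sellers supply (34 - 26)/0.5 = 16 while buyers want more, so the quantity traded is 16 at price 34.
CS goes from (1/2)(27.6667)(69.1667) = 956.8056 to 880 (computed as (109 - 34)(16) - (1/2)(2.5)(16)^2), a change of -76.8056.

-76.81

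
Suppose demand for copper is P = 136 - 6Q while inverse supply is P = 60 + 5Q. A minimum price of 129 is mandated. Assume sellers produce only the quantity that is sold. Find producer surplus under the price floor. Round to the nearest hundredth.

Without the control, 136 - 6Q = 60 + 5Q so Q* = 6.9091 and P* = 94.5455.
At the floor price 129, quantity demanded is (136 - 129)/6 = 1.1667; demand is the short side, so Q = 1.1667 trades at P = 129.
The supply price at Q = 1.1667 is 65.8333. PS is the trapezoid between 129 and supply over [0, 1.1667]: (1/2)[(129 - 60) + (129 - 65.8333)](1.1667) = 77.0972.

77.10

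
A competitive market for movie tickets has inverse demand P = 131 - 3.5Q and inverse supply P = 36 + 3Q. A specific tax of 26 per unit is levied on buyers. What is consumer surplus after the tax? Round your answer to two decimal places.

197.20

Pre-tax equilibrium: 131 - 3.5Q = 36 + 3Q gives Q* = 14.6154, P* = 79.8462.
With the tax, buyers' net willingness to pay falls by 26: (131 - 26) - 3.5Q = 36 + 3Q, so Q_t = 10.6154. Buyers pay P_b = 93.8462; sellers receive P_s = P_b - 26 = 67.8462.
CS = (1/2)(Q_t)(131 - P_b) = (1/2)(10.6154)(37.1538) = 197.2012.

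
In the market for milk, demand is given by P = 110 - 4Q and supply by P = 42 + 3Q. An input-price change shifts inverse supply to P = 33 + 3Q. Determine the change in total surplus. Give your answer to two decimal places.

Initial equilibrium: Q_0 = 9.7143, P_0 = 71.1429; CS_0 = (1/2)(9.7143)(38.8571) = 188.7347, PS_0 = (1/2)(9.7143)(29.1429) = 141.551.
New equilibrium: 110 - 4Q = 33 + 3Q gives Q_1 = 11, P_1 = 66; CS_1 = 242, PS_1 = 181.5.
Change in total surplus = (242 + 181.5) - (188.7347 + 141.551) = 93.2143.

93.21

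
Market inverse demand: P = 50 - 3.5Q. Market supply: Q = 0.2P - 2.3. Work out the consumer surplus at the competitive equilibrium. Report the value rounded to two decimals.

Rewriting supply in inverse form: P = 11.5 + 5Q.
Set 50 - 3.5Q = 11.5 + 5Q, which gives 38.5 = 8.5Q, so Q* = 4.5294 and P* = 50 - 3.5(4.5294) = 34.1471.
CS is the area between the demand curve and P* from 0 to Q*: (1/2)(4.5294)(15.8529) = 35.9022.

35.90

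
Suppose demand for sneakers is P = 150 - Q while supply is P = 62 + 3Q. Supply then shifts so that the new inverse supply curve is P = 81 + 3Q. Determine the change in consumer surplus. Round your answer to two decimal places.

-93.22

Initial equilibrium: Q_0 = 22, P_0 = 128; CS_0 = (1/2)(22)(22) = 242, PS_0 = (1/2)(22)(66) = 726.
New equilibrium: 150 - Q = 81 + 3Q gives Q_1 = 17.25, P_1 = 132.75; CS_1 = 148.7812, PS_1 = 446.3438.
Change in consumer surplus = 148.7812 - 242 = -93.2188.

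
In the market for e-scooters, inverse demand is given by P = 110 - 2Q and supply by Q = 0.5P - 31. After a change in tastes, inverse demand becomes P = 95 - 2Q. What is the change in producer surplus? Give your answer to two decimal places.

-75.94

Rewriting supply in inverse form: P = 62 + 2Q.
Initial equilibrium: Q_0 = 12, P_0 = 86; CS_0 = (1/2)(12)(24) = 144, PS_0 = (1/2)(12)(24) = 144.
New equilibrium: 95 - 2Q = 62 + 2Q gives Q_1 = 8.25, P_1 = 78.5; CS_1 = 68.0625, PS_1 = 68.0625.
Change in producer surplus = 68.0625 - 144 = -75.9375.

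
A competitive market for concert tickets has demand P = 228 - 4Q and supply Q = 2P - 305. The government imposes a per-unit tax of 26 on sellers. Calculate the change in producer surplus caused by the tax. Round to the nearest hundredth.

-40.12

Rewriting supply in inverse form: P = 152.5 + 0.5Q.
Pre-tax equilibrium: 228 - 4Q = 152.5 + 0.5Q gives Q* = 16.7778, P* = 160.8889.
A tax on sellers shifts supply up by 26: 228 - 4Q = 152.5 + 0.5Q + 26, so Q_t = 11. Buyers pay P_b = 184; sellers receive P_s = P_b - 26 = 158.
PS falls from (1/2)(16.7778)(8.3889) = 70.3735 to (1/2)(11)(5.5) = 30.25, a change of -40.1235.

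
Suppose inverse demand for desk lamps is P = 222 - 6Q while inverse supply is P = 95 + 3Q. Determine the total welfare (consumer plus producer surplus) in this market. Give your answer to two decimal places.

Set 222 - 6Q = 95 + 3Q, which gives 127 = 9Q, so Q* = 14.1111 and P* = 222 - 6(14.1111) = 137.3333.
Total surplus is the full triangle between the curves from 0 to Q*: (1/2)(14.1111)(222 - 95) = 896.0556.

896.06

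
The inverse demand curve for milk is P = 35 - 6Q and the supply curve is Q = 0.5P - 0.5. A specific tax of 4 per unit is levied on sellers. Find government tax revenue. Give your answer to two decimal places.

15.00

Rewriting supply in inverse form: P = 1 + 2Q.
Without the tax, 35 - 6Q = 1 + 2Q so Q* = 4.25 and P* = 9.5.
A tax on sellers shifts supply up by 4: 35 - 6Q = 1 + 2Q + 4, so Q_t = 3.75. Buyers pay P_b = 12.5; sellers receive P_s = P_b - 4 = 8.5.
Revenue is the tax times quantity traded: 4 x 3.75 = 15.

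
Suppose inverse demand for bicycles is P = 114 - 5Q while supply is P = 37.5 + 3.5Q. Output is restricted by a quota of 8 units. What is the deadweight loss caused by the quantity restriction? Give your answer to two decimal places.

Unrestricted equilibrium: Q* = (114 - 37.5)/(5 + 3.5) = 9.
At Q = 8 the demand price is 114 - 5(8) = 74 and the supply price is 37.5 + 3.5(8) = 65.5.
Deadweight loss is the triangle between the curves from 8 to 9: (1/2)(74 - 65.5)(9 - 8) = 4.25.

4.25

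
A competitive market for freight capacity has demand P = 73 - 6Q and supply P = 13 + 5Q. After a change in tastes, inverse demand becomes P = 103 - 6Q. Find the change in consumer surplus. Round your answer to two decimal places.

111.57

Initial equilibrium: Q_0 = 5.4545, P_0 = 40.2727; CS_0 = (1/2)(5.4545)(32.7273) = 89.2562, PS_0 = (1/2)(5.4545)(27.2727) = 74.3802.
New equilibrium: 103 - 6Q = 13 + 5Q gives Q_1 = 8.1818, P_1 = 53.9091; CS_1 = 200.8264, PS_1 = 167.3554.
Change in consumer surplus = 200.8264 - 89.2562 = 111.5702.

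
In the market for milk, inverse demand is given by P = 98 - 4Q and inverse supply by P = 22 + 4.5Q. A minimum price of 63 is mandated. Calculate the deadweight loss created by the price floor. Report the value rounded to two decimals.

0.16

Without the control, 98 - 4Q = 22 + 4.5Q so Q* = 8.9412 and P* = 62.2353.
At P = 63, buyers demand (98 - 63)/4 = 8.75 while sellers would supply more, so the quantity traded is 8.75 at price 63.
The lost-trades triangle has base Q* - 8.75 = 0.1912 and height equal to the gap between the curves at Q = 8.75, which is 63 - 61.375 = 1.625. DWL = (1/2)(0.1912)(1.625) = 0.1553.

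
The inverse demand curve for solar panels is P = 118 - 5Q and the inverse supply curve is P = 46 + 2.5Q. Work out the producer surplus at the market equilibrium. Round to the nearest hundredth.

Equilibrium: 118 - 5Q = 46 + 2.5Q, so Q* = 9.6 and P* = 70.
The supply curve's price intercept is 46, so PS = (1/2)(Q*)(P* - 46) = (1/2)(9.6)(24) = 115.2.

115.20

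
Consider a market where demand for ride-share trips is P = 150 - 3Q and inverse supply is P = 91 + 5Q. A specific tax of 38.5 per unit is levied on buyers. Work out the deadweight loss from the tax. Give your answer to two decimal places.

92.64

Without the tax, 150 - 3Q = 91 + 5Q so Q* = 7.375 and P* = 127.875.
A tax on buyers shifts demand down by 38.5: (150 - 38.5) - 3Q = 91 + 5Q, so Q_t = 2.5625. Buyers pay P_b = 142.3125; sellers receive P_s = P_b - 38.5 = 103.8125.
The welfare triangle lost has base Q* - Q_t = 4.8125 and height t = 38.5, so DWL = (1/2)(4.8125)(38.5) = 92.6406.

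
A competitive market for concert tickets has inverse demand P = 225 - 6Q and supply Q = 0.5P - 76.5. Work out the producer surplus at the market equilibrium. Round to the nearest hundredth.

Rewriting supply in inverse form: P = 153 + 2Q.
Set 225 - 6Q = 153 + 2Q, which gives 72 = 8Q, so Q* = 9 and P* = 225 - 6(9) = 171.
PS is the area between P* and the supply curve from 0 to Q*: (1/2)(9)(18) = 81.

81.00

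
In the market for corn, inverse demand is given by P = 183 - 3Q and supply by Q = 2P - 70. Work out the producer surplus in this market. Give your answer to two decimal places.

Rewriting supply in inverse form: P = 35 + 0.5Q.
Setting demand equal to supply, 148 = 3.5Q, so Q* = 42.2857 and P* = 56.1429.
Producer surplus is the triangle above supply below P*: (1/2)(42.2857)(56.1429 - 35) = (1/2)(42.2857)(21.1429) = 447.0204.

447.02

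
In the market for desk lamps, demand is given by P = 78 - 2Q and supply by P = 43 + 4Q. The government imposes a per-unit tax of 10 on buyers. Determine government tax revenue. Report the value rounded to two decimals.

Without the tax, 78 - 2Q = 43 + 4Q so Q* = 5.8333 and P* = 66.3333.
With the tax, buyers' net willingness to pay falls by 10: (78 - 10) - 2Q = 43 + 4Q, so Q_t = 4.1667. Buyers pay P_b = 69.6667; sellers receive P_s = P_b - 10 = 59.6667.
Revenue is the tax times quantity traded: 10 x 4.1667 = 41.6667.

41.67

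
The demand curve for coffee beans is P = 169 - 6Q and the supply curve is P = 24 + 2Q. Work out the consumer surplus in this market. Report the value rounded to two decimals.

985.55

Setting demand equal to supply, 145 = 8Q, so Q* = 18.125 and P* = 60.25.
Consumer surplus is the triangle under demand above P*: (1/2)(18.125)(169 - 60.25) = (1/2)(18.125)(108.75) = 985.5469.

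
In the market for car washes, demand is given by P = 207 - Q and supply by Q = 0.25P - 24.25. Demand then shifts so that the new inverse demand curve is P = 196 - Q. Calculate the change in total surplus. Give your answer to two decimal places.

-229.90

Rewriting supply in inverse form: P = 97 + 4Q.
Initial equilibrium: Q_0 = 22, P_0 = 185; CS_0 = (1/2)(22)(22) = 242, PS_0 = (1/2)(22)(88) = 968.
New equilibrium: 196 - Q = 97 + 4Q gives Q_1 = 19.8, P_1 = 176.2; CS_1 = 196.02, PS_1 = 784.08.
Change in total surplus = (196.02 + 784.08) - (242 + 968) = -229.9.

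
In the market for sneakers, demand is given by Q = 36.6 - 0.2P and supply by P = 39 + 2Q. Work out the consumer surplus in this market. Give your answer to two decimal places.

Rewriting demand in inverse form: P = 183 - 5Q.
Equilibrium: 183 - 5Q = 39 + 2Q, so Q* = 20.5714 and P* = 80.1429.
CS is the area between the demand curve and P* from 0 to Q*: (1/2)(20.5714)(102.8571) = 1057.9592.

1057.96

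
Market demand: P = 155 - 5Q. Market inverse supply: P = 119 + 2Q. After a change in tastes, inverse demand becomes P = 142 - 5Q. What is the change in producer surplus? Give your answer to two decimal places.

Initial equilibrium: Q_0 = 5.1429, P_0 = 129.2857; CS_0 = (1/2)(5.1429)(25.7143) = 66.1224, PS_0 = (1/2)(5.1429)(10.2857) = 26.449.
New equilibrium: 142 - 5Q = 119 + 2Q gives Q_1 = 3.2857, P_1 = 125.5714; CS_1 = 26.9898, PS_1 = 10.7959.
Change in producer surplus = 10.7959 - 26.449 = -15.6531.

-15.65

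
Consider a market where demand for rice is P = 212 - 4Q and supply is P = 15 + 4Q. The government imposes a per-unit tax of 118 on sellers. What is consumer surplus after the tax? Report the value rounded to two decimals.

Pre-tax equilibrium: 212 - 4Q = 15 + 4Q gives Q* = 24.625, P* = 113.5.
With the tax, sellers need 118 more per unit: 212 - 4Q = 15 + 4Q + 118, so Q_t = 9.875. Buyers pay P_b = 172.5; sellers receive P_s = P_b - 118 = 54.5.
Consumer surplus is the triangle under demand above P_b: (1/2)(9.875)(212 - 172.5) = 195.0312.

195.03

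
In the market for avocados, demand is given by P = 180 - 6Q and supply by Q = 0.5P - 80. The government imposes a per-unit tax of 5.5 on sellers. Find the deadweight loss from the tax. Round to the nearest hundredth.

1.89

Rewriting supply in inverse form: P = 160 + 2Q.
Without the tax, 180 - 6Q = 160 + 2Q so Q* = 2.5 and P* = 165.
A tax on sellers shifts supply up by 5.5: 180 - 6Q = 160 + 2Q + 5.5, so Q_t = 1.8125. Buyers pay P_b = 169.125; sellers receive P_s = P_b - 5.5 = 163.625.
The welfare triangle lost has base Q* - Q_t = 0.6875 and height t = 5.5, so DWL = (1/2)(0.6875)(5.5) = 1.8906.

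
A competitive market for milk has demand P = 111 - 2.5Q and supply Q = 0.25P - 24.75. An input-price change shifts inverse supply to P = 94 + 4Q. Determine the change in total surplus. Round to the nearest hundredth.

Rewriting supply in inverse form: P = 99 + 4Q.
Initial equilibrium: Q_0 = 1.8462, P_0 = 106.3846; CS_0 = (1/2)(1.8462)(4.6154) = 4.2604, PS_0 = (1/2)(1.8462)(7.3846) = 6.8166.
New equilibrium: 111 - 2.5Q = 94 + 4Q gives Q_1 = 2.6154, P_1 = 104.4615; CS_1 = 8.5503, PS_1 = 13.6805.
Change in total surplus = (8.5503 + 13.6805) - (4.2604 + 6.8166) = 11.1538.

11.15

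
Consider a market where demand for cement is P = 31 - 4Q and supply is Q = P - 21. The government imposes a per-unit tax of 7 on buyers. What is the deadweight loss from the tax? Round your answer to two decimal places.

Rewriting supply in inverse form: P = 21 + Q.
Without the tax, 31 - 4Q = 21 + Q so Q* = 2 and P* = 23.
With the tax, buyers' net willingness to pay falls by 7: (31 - 7) - 4Q = 21 + Q, so Q_t = 0.6. Buyers pay P_b = 28.6; sellers receive P_s = P_b - 7 = 21.6.
Deadweight loss is the triangle between the curves from Q_t to Q*: (1/2)(2 - 0.6)(7) = 4.9.

4.90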